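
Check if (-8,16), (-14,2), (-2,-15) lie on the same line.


-8*(2+ 15) - 14*(-15-16) - 2*(16-2)
= -136 + 434 - 28 = 270

No, not collinear (determinant = 270)


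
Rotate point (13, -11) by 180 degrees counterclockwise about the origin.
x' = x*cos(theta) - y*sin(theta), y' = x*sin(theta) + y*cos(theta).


cos(180) = -1, sin(180) = 0
x' = 13*(-1) + 11*0 = -13
y' = 13*0 - 11*(-1) = 11

(-13, 11)


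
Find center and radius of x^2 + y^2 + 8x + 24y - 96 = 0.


h = -D/2 = -8/2 = -4
k = -E/2 = -24/2 = -12
r^2 = h^2 + k^2 - F = 16 + 144 + 96 = 256
r = 16

Center (-4, -12), radius = 16


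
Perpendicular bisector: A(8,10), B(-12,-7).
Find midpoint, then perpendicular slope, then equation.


Midpoint = (-2, 1.5)
Slope of AB = dy/dx = -17/(-20) = 0.8500
Perp slope = -dx/dy = -20/17 = -1.1765
b = My - (perp slope)*Mx = 1.5 + (-20*(-2))/(-17) = 1.5 - 2.3529 = -0.8529

y = -1.1765x - 0.8529


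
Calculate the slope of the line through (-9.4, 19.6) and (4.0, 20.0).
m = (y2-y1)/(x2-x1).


dy = 20.0 - 19.6 = 0.4
dx = 4.0 + 9.4 = 13.4
m = 0.4/13.4 = 0.0299

m = 0.0299


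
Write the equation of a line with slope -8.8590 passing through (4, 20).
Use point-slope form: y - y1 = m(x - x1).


y - 20 = -8.8590(x - 4)
y = -8.8590x + 20 + 8.8590*4
y = -8.8590x + 55.4360

y = -8.8590x + 55.4360


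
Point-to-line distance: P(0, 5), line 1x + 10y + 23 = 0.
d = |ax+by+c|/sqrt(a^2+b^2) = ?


|1*0 + 10*5 + 23| = |73| = 73
sqrt(1 + 100) = sqrt(101) = 10.0499
d = 73/sqrt(101) = 7.2638

7.2638


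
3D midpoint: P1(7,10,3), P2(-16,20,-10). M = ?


Mx = (7- 16)/2 = -4.5000
My = (10+20)/2 = 15.0000
Mz = (3- 10)/2 = -3.5000

M = (-4.5000, 15.0000, -3.5000)


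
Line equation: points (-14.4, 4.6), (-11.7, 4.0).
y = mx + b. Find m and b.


m = (-0.6)/(2.7) = -0.2222
b = y1 - m*x1 = 4.6 - (-0.6*(-14.4))/(2.7) = 4.6 - 3.2000 = 1.4000

y = -0.2222x + 1.4000


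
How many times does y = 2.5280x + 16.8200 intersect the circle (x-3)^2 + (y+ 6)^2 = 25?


Substitute y = 2.5280x + 16.8200: (x-3)^2 + (2.5280x+16.8200+ 6)^2 = 25
Expand to Ax^2 + Bx + C = 0, where b-k = 22.82
A = 1+m^2 = 7.390784
B = 2(m(b-k) - h) = 2(2.5280*22.82 - 3) = 109.37792
C = h^2 + (b-k)^2 - r^2 = 9 + 520.7524 - 25 = 504.7524
disc = B^2-4AC = 11963.5294 - 14922.0638 = -2958.5344
disc < 0

0 intersection points


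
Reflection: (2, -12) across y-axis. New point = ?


Reflection rule for y-axis: (-x, y)
(2, -12) -> (-2, -12)

(-2, -12)


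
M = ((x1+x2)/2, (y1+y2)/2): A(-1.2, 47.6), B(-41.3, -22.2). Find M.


Mx = (-1.2 - 41.3)/2 = -42.5/2 = -21.2500
My = (47.6 - 22.2)/2 = 25.4/2 = 12.7000

(-21.2500, 12.7000)


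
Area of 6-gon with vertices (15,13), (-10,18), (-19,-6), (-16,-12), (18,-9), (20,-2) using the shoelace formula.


sum(xi*y_{i+1}) = 15*18 - 10*(-6) - 19*(-12) - 16*(-9) + 18*(-2) + 20*13 = 926
sum(yi*x_{i+1}) = 13*(-10) + 18*(-19) - 6*(-16) - 12*18 - 9*20 - 2*15 = -802
Area = |926 + 802|/2 = 1728/2 = 864.0000

864.0000 sq units


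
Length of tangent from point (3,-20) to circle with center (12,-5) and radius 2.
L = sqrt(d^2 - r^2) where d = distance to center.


d = sqrt((3-12)^2 + (-20+ 5)^2) = sqrt(81+225) = 17.4929
L = sqrt(306.0000 - 4) = sqrt(302.0000) = 17.3781

17.3781


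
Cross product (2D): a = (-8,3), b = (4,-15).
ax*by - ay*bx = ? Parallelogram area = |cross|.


cross = -8*(-15) - 3*4 = 120 - 12 = 108
Parallelogram area = |108| = 108

cross = 108, parallelogram area = 108


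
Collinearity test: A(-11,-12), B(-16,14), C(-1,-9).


-11*(14+ 9) - 16*(-9+ 12) - 1*(-12-14)
= -253 - 48 + 26 = -275

No, not collinear (determinant = -275)


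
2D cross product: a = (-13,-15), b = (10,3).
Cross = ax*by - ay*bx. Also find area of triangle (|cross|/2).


cross = -13*3 + 15*10 = -39 + 150 = 111
Triangle area = |111|/2 = 111/2 = 55.5000

cross = 111, triangle area = 55.5000


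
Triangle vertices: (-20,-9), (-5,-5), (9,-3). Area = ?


-20*(-5+ 3) = 40
-5*(-3+ 9) = -30
9*(-9+ 5) = -36
sum = -26
Area = |-26|/2 = 13.0000

13.0000 sq units


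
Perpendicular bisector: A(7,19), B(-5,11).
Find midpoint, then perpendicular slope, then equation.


Midpoint = (1, 15)
Slope of AB = dy/dx = -8/(-12) = 0.6667
Perp slope = -dx/dy = -12/8 = -1.5000
b = My - (perp slope)*Mx = 15 + (-12*1)/(-8) = 15 + 1.5000 = 16.5000

y = -1.5000x + 16.5000


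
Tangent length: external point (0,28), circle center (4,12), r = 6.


d = sqrt((0-4)^2 + (28-12)^2) = sqrt(16+256) = 16.4924
L = sqrt(272.0000 - 36) = sqrt(236.0000) = 15.3623

15.3623


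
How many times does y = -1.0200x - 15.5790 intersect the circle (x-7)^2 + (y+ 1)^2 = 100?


Substitute y = -1.0200x - 15.5790: (x-7)^2 + (-1.0200x- 15.5790+ 1)^2 = 100
Expand to Ax^2 + Bx + C = 0, where b-k = -14.579
A = 1+m^2 = 2.0404
B = 2(m(b-k) - h) = 2(-1.0200*(-14.579) - 7) = 15.74116
C = h^2 + (b-k)^2 - r^2 = 49 + 212.547241 - 100 = 161.547241
disc = B^2-4AC = 247.7841 - 1318.4840 = -1070.6999
disc < 0

0 intersection points


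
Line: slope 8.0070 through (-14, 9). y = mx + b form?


y - 9 = 8.0070(x + 14)
y = 8.0070x + 9 - 8.0070*(-14)
y = 8.0070x + 121.0980

y = 8.0070x + 121.0980


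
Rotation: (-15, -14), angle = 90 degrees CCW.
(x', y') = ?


cos(90) = 0, sin(90) = 1
x' = -15*0 + 14*1 = 14
y' = -15*1 - 14*0 = -15

(14, -15)


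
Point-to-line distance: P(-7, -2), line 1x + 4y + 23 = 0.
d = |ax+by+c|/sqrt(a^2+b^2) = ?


|1*(-7) + 4*(-2) + 23| = |8| = 8
sqrt(1 + 16) = sqrt(17) = 4.1231
d = 8/sqrt(17) = 1.9403

1.9403


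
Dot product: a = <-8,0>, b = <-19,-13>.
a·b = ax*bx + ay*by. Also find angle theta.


a·b = -8*(-19) + 0*(-13) = 152 + 0 = 152
|a| = sqrt(64+0) = 8.0000
|b| = sqrt(361+169) = 23.0217
cos(theta) = 152/(sqrt(64)*sqrt(530)) = 152/sqrt(33920) = 0.825307
theta = arccos(152/sqrt(33920)) = 34.3803 degrees

a·b = 152, theta = 34.3803 deg


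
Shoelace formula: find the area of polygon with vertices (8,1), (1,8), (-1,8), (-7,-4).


sum(xi*y_{i+1}) = 8*8 + 1*8 - 1*(-4) - 7*1 = 69
sum(yi*x_{i+1}) = 1*1 + 8*(-1) + 8*(-7) - 4*8 = -95
Area = |69 + 95|/2 = 164/2 = 82.0000

82.0000 sq units


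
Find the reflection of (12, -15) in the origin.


Reflection rule for origin: (-x, -y)
(12, -15) -> (-12, 15)

(-12, 15)


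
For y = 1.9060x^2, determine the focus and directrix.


a = 1.9060
1/(4a) = 0.1312
Focus = (0, 0.1312)
Directrix: y = -0.1312

Focus = (0, 0.1312), Directrix: y = -0.1312


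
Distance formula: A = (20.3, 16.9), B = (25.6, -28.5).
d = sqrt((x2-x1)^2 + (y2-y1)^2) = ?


dx = 25.6 - 20.3 = 5.3
dy = -28.5 - 16.9 = -45.4
d = sqrt(28.09 + 2061.16) = sqrt(2089.25) = 45.7083

45.7083


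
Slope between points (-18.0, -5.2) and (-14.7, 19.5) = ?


dy = 19.5 + 5.2 = 24.7
dx = -14.7 + 18.0 = 3.3
m = 24.7/3.3 = 7.4848

m = 7.4848


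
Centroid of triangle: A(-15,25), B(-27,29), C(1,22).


Gx = (-15- 27+1)/3 = -41/3 = -13.6667
Gy = (25+29+22)/3 = 76/3 = 25.3333

G = (-13.6667, 25.3333)


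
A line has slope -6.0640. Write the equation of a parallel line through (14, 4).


Parallel lines have equal slopes.
m2 = -6.0640
b2 = 4 + 6.0640*14 = 88.8960

y = -6.0640x + 88.8960


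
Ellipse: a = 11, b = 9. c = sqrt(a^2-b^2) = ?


c^2 = 11^2 - 9^2 = 121 - 81 = 40
c = sqrt(40) = 6.3246

c = 6.3246


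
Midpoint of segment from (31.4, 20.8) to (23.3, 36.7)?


Mx = (31.4 + 23.3)/2 = 54.7/2 = 27.3500
My = (20.8 + 36.7)/2 = 57.5/2 = 28.7500

(27.3500, 28.7500)


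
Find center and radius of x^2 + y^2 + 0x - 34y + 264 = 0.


h = -D/2 = 0/2 = 0
k = -E/2 = 34/2 = 17
r^2 = h^2 + k^2 - F = 0 + 289 - 264 = 25
r = 5

Center (0, 17), radius = 5


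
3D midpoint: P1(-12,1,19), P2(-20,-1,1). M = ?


Mx = (-12- 20)/2 = -16.0000
My = (1- 1)/2 = 0
Mz = (19+1)/2 = 10.0000

M = (-16.0000, 0, 10.0000)


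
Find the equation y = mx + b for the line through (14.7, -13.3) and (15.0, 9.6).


m = (22.9)/(0.3) = 76.3333
b = y1 - m*x1 = -13.3 - (22.9*14.7)/(0.3) = -13.3 - 1122.1000 = -1135.4000

y = 76.3333x - 1135.4000


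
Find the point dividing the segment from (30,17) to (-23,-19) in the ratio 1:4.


Px = (1*(-23) + 4*30)/5 = 97/5 = 19.4000
Py = (1*(-19) + 4*17)/5 = 49/5 = 9.8000

P = (19.4000, 9.8000)


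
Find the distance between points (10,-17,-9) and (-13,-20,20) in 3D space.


dx=-23, dy=-3, dz=29
d = sqrt(529+9+841) = sqrt(1379) = 37.1349

37.1349


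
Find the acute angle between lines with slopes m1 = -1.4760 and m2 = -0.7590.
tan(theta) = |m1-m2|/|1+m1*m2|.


m1-m2 = -0.717
1+m1*m2 = 2.120284
tan(theta) = |-0.717/2.120284| = 0.338162
theta = arctan(|-0.717/2.120284|) = 18.6836 degrees (acute angle)

18.6836 degrees


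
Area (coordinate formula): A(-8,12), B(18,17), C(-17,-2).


-8*(17+ 2) = -152
18*(-2-12) = -252
-17*(12-17) = 85
sum = -319
Area = |-319|/2 = 159.5000

159.5000 sq units


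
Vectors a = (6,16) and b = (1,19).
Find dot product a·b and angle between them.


a·b = 6*1 + 16*19 = 6 + 304 = 310
|a| = sqrt(36+256) = 17.0880
|b| = sqrt(1+361) = 19.0263
cos(theta) = 310/(sqrt(292)*sqrt(362)) = 310/sqrt(105704) = 0.953490
theta = arccos(310/sqrt(105704)) = 17.5433 degrees

a·b = 310, theta = 17.5433 deg


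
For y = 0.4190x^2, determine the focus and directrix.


a = 0.4190
1/(4a) = 0.5967
Focus = (0, 0.5967)
Directrix: y = -0.5967

Focus = (0, 0.5967), Directrix: y = -0.5967


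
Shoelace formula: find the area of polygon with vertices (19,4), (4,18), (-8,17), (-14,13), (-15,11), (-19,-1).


sum(xi*y_{i+1}) = 19*18 + 4*17 - 8*13 - 14*11 - 15*(-1) - 19*4 = 91
sum(yi*x_{i+1}) = 4*4 + 18*(-8) + 17*(-14) + 13*(-15) + 11*(-19) - 1*19 = -789
Area = |91 + 789|/2 = 880/2 = 440.0000

440.0000 sq units


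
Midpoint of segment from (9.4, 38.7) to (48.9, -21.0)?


Mx = (9.4 + 48.9)/2 = 58.3/2 = 29.1500
My = (38.7 - 21.0)/2 = 17.7/2 = 8.8500

(29.1500, 8.8500)


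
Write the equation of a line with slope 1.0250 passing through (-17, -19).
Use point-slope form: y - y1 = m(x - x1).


y + 19 = 1.0250(x + 17)
y = 1.0250x - 19 - 1.0250*(-17)
y = 1.0250x - 1.5750

y = 1.0250x - 1.5750


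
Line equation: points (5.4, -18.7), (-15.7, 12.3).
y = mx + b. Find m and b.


m = (31.0)/(-21.1) = -1.4692
b = y1 - m*x1 = -18.7 - (31.0*5.4)/(-21.1) = -18.7 + 7.9336 = -10.7664

y = -1.4692x - 10.7664


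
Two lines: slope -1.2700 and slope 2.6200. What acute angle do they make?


m1-m2 = -3.89
1+m1*m2 = -2.3274
tan(theta) = |-3.89/(-2.3274)| = 1.671393
theta = arctan(|-3.89/(-2.3274)|) = 59.1078 degrees (acute angle)

59.1078 degrees


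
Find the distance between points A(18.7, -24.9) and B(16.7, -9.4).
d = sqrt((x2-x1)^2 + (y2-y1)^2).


dx = 16.7 - 18.7 = -2.0
dy = -9.4 + 24.9 = 15.5
d = sqrt(4.0 + 240.25) = sqrt(244.25) = 15.6285

15.6285


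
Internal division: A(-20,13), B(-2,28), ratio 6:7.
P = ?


Px = (6*(-2) + 7*(-20))/13 = -152/13 = -11.6923
Py = (6*28 + 7*13)/13 = 259/13 = 19.9231

P = (-11.6923, 19.9231)


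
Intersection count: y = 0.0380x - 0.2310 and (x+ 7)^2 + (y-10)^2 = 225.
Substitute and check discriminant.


Substitute y = 0.0380x - 0.2310: (x+ 7)^2 + (0.0380x- 0.2310-10)^2 = 225
Expand to Ax^2 + Bx + C = 0, where b-k = -10.231
A = 1+m^2 = 1.001444
B = 2(m(b-k) - h) = 2(0.0380*(-10.231) + 7) = 13.222444
C = h^2 + (b-k)^2 - r^2 = 49 + 104.673361 - 225 = -71.326639
disc = B^2-4AC = 174.8330 + 285.7185 = 460.5515
disc > 0

2 intersection points


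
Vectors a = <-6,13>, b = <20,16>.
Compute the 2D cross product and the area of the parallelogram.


cross = -6*16 - 13*20 = -96 - 260 = -356
Parallelogram area = |-356| = 356

cross = -356, parallelogram area = 356


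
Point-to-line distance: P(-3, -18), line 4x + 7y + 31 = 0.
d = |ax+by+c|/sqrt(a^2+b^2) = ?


|4*(-3) + 7*(-18) + 31| = |-107| = 107
sqrt(16 + 49) = sqrt(65) = 8.0623
d = 107/sqrt(65) = 13.2717

13.2717


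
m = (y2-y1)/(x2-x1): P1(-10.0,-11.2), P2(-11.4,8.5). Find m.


dy = 8.5 + 11.2 = 19.7
dx = -11.4 + 10.0 = -1.4
m = 19.7/(-1.4) = -14.0714

m = -14.0714


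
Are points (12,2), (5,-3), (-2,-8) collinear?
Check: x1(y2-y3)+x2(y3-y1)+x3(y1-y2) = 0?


12*(-3+ 8) + 5*(-8-2) - 2*(2+ 3)
= 60 - 50 - 10 = 0

Yes, collinear (determinant = 0)


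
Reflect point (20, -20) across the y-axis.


Reflection rule for y-axis: (-x, y)
(20, -20) -> (-20, -20)

(-20, -20)


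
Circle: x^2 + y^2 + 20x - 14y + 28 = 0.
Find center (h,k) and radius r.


h = -D/2 = -20/2 = -10
k = -E/2 = 14/2 = 7
r^2 = h^2 + k^2 - F = 100 + 49 - 28 = 121
r = 11

Center (-10, 7), radius = 11


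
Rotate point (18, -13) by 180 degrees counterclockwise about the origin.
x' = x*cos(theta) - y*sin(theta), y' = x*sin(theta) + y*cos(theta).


cos(180) = -1, sin(180) = 0
x' = 18*(-1) + 13*0 = -18
y' = 18*0 - 13*(-1) = 13

(-18, 13)


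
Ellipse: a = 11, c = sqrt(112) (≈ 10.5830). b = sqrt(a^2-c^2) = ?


b^2 = 11^2 - (sqrt(112))^2 = 121 - 112 = 9
b = sqrt(9) = 3

b = 3


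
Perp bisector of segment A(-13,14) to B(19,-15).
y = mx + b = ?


Midpoint = (3, -0.5)
Slope of AB = dy/dx = -29/32 = -0.9062
Perp slope = -dx/dy = 32/29 = 1.1034
b = My - (perp slope)*Mx = -0.5 + (32*3)/(-29) = -0.5 - 3.3103 = -3.8103

y = 1.1034x - 3.8103


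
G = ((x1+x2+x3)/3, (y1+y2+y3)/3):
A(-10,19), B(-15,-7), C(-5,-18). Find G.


Gx = (-10- 15- 5)/3 = -30/3 = -10.0000
Gy = (19- 7- 18)/3 = -6/3 = -2.0000

G = (-10.0000, -2.0000)


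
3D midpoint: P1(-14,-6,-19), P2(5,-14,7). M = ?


Mx = (-14+5)/2 = -4.5000
My = (-6- 14)/2 = -10.0000
Mz = (-19+7)/2 = -6.0000

M = (-4.5000, -10.0000, -6.0000)


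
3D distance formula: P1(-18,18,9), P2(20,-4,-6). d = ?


dx=38, dy=-22, dz=-15
d = sqrt(1444+484+225) = sqrt(2153) = 46.4004

46.4004


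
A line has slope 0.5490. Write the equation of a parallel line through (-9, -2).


Parallel lines have equal slopes.
m2 = 0.5490
b2 = -2 - 0.5490*(-9) = 2.9410

y = 0.5490x + 2.9410


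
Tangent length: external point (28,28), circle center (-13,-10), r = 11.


d = sqrt((28+ 13)^2 + (28+ 10)^2) = sqrt(1681+1444) = 55.9017
L = sqrt(3125.0000 - 121) = sqrt(3004.0000) = 54.8088

54.8088


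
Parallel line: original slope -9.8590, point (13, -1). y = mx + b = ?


Parallel lines have equal slopes.
m2 = -9.8590
b2 = -1 + 9.8590*13 = 127.1670

y = -9.8590x + 127.1670


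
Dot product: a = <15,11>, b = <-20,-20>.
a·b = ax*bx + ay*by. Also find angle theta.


a·b = 15*(-20) + 11*(-20) = -300 - 220 = -520
|a| = sqrt(225+121) = 18.6011
|b| = sqrt(400+400) = 28.2843
cos(theta) = -520/(sqrt(346)*sqrt(800)) = -520/sqrt(276800) = -0.988372
theta = arccos(-520/sqrt(276800)) = 171.2538 degrees

a·b = -520, theta = 171.2538 deg


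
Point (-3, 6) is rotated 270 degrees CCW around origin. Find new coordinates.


cos(270) = 0, sin(270) = -1
x' = -3*0 - 6*(-1) = 6
y' = -3*(-1) + 6*0 = 3

(6, 3)


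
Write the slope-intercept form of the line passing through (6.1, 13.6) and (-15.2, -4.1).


m = (-17.7)/(-21.3) = 0.8310
b = y1 - m*x1 = 13.6 - (-17.7*6.1)/(-21.3) = 13.6 - 5.0690 = 8.5310

y = 0.8310x + 8.5310


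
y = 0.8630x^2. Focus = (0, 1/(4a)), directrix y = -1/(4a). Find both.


a = 0.8630
1/(4a) = 0.2897
Focus = (0, 0.2897)
Directrix: y = -0.2897

Focus = (0, 0.2897), Directrix: y = -0.2897


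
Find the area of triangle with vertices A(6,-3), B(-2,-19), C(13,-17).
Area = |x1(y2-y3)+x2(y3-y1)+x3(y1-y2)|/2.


6*(-19+ 17) = -12
-2*(-17+ 3) = 28
13*(-3+ 19) = 208
sum = 224
Area = |224|/2 = 112.0000

112.0000 sq units


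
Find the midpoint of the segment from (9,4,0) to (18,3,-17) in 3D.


Mx = (9+18)/2 = 13.5000
My = (4+3)/2 = 3.5000
Mz = (0- 17)/2 = -8.5000

M = (13.5000, 3.5000, -8.5000)


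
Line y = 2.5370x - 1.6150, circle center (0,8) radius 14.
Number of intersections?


Substitute y = 2.5370x - 1.6150: (x-0)^2 + (2.5370x- 1.6150-8)^2 = 196
Expand to Ax^2 + Bx + C = 0, where b-k = -9.615
A = 1+m^2 = 7.436369
B = 2(m(b-k) - h) = 2(2.5370*(-9.615) - 0) = -48.78651
C = h^2 + (b-k)^2 - r^2 = 0 + 92.448225 - 196 = -103.551775
disc = B^2-4AC = 2380.1236 + 3080.1968 = 5460.3204
disc > 0

2 intersection points


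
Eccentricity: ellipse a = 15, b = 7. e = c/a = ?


c = sqrt(225-49) = sqrt(176) = 13.2665
e = c/a = sqrt(176)/15 = 0.8844

e = 0.8844


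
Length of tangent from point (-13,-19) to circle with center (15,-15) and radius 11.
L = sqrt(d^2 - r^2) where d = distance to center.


d = sqrt((-13-15)^2 + (-19+ 15)^2) = sqrt(784+16) = 28.2843
L = sqrt(800.0000 - 121) = sqrt(679.0000) = 26.0576

26.0576


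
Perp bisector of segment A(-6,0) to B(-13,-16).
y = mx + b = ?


Midpoint = (-9.5, -8)
Slope of AB = dy/dx = -16/(-7) = 2.2857
Perp slope = -dx/dy = -7/16 = -0.4375
b = My - (perp slope)*Mx = -8 + (-7*(-9.5))/(-16) = -8 - 4.1562 = -12.1562

y = -0.4375x - 12.1562


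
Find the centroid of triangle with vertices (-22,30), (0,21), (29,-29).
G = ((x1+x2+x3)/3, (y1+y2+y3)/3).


Gx = (-22+0+29)/3 = 7/3 = 2.3333
Gy = (30+21- 29)/3 = 22/3 = 7.3333

G = (2.3333, 7.3333)


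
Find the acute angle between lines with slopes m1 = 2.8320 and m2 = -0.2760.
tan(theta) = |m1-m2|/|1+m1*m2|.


m1-m2 = 3.108
1+m1*m2 = 0.218368
tan(theta) = |3.108/0.218368| = 14.232855
theta = arctan(|3.108/0.218368|) = 85.9810 degrees (acute angle)

85.9810 degrees


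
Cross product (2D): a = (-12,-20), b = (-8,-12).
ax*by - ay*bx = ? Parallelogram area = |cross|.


cross = -12*(-12) + 20*(-8) = 144 - 160 = -16
Parallelogram area = |-16| = 16

cross = -16, parallelogram area = 16


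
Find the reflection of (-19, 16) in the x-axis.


Reflection rule for x-axis: (x, -y)
(-19, 16) -> (-19, -16)

(-19, -16)


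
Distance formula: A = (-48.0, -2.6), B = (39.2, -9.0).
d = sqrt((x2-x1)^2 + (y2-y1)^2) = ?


dx = 39.2 + 48.0 = 87.2
dy = -9.0 + 2.6 = -6.4
d = sqrt(7603.84 + 40.96) = sqrt(7644.8) = 87.4345

87.4345


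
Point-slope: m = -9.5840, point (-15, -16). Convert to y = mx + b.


y + 16 = -9.5840(x + 15)
y = -9.5840x - 16 + 9.5840*(-15)
y = -9.5840x - 159.7600

y = -9.5840x - 159.7600


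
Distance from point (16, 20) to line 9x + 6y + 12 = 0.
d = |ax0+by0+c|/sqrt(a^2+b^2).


|9*16 + 6*20 + 12| = |276| = 276
sqrt(81 + 36) = sqrt(117) = 10.8167
d = 276/sqrt(117) = 25.5162

25.5162


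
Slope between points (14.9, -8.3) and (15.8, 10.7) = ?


dy = 10.7 + 8.3 = 19.0
dx = 15.8 - 14.9 = 0.9
m = 19.0/0.9 = 21.1111

m = 21.1111


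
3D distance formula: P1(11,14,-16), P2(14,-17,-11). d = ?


dx=3, dy=-31, dz=5
d = sqrt(9+961+25) = sqrt(995) = 31.5436

31.5436


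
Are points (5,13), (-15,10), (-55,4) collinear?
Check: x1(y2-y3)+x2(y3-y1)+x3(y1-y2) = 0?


5*(10-4) - 15*(4-13) - 55*(13-10)
= 30 + 135 - 165 = 0

Yes, collinear (determinant = 0)


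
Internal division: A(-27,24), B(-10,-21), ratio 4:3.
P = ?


Px = (4*(-10) + 3*(-27))/7 = -121/7 = -17.2857
Py = (4*(-21) + 3*24)/7 = -12/7 = -1.7143

P = (-17.2857, -1.7143)


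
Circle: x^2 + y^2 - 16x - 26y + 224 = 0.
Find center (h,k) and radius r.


h = -D/2 = 16/2 = 8
k = -E/2 = 26/2 = 13
r^2 = h^2 + k^2 - F = 64 + 169 - 224 = 9
r = 3

Center (8, 13), radius = 3


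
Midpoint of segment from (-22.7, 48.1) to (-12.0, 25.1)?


Mx = (-22.7 - 12.0)/2 = -34.7/2 = -17.3500
My = (48.1 + 25.1)/2 = 73.2/2 = 36.6000

(-17.3500, 36.6000)


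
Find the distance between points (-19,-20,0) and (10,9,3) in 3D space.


dx=29, dy=29, dz=3
d = sqrt(841+841+9) = sqrt(1691) = 41.1218

41.1218


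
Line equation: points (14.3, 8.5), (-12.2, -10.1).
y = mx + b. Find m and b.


m = (-18.6)/(-26.5) = 0.7019
b = y1 - m*x1 = 8.5 - (-18.6*14.3)/(-26.5) = 8.5 - 10.0370 = -1.5370

y = 0.7019x - 1.5370


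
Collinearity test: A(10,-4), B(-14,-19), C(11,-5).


10*(-19+ 5) - 14*(-5+ 4) + 11*(-4+ 19)
= -140 + 14 + 165 = 39

No, not collinear (determinant = 39)


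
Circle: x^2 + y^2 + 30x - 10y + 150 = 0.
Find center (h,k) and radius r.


h = -D/2 = -30/2 = -15
k = -E/2 = 10/2 = 5
r^2 = h^2 + k^2 - F = 225 + 25 - 150 = 100
r = 10

Center (-15, 5), radius = 10


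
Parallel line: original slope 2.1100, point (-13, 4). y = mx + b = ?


Parallel lines have equal slopes.
m2 = 2.1100
b2 = 4 - 2.1100*(-13) = 31.4300

y = 2.1100x + 31.4300


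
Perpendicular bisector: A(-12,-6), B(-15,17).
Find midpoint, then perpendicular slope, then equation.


Midpoint = (-13.5, 5.5)
Slope of AB = dy/dx = 23/(-3) = -7.6667
Perp slope = -dx/dy = 3/23 = 0.1304
b = My - (perp slope)*Mx = 5.5 + (-3*(-13.5))/23 = 5.5 + 1.7609 = 7.2609

y = 0.1304x + 7.2609


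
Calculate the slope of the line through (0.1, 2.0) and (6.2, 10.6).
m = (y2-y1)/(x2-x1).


dy = 10.6 - 2.0 = 8.6
dx = 6.2 - 0.1 = 6.1
m = 8.6/6.1 = 1.4098

m = 1.4098


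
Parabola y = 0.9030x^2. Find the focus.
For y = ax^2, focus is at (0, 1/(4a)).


a = 0.9030
4a = 3.6120
focus = (0, 1/3.6120) = (0, 0.2769)

Focus = (0, 0.2769)


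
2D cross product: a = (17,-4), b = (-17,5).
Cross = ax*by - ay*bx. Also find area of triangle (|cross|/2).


cross = 17*5 + 4*(-17) = 85 - 68 = 17
Triangle area = |17|/2 = 17/2 = 8.5000

cross = 17, triangle area = 8.5000


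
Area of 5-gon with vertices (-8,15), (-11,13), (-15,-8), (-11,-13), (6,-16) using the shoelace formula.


sum(xi*y_{i+1}) = -8*13 - 11*(-8) - 15*(-13) - 11*(-16) + 6*15 = 445
sum(yi*x_{i+1}) = 15*(-11) + 13*(-15) - 8*(-11) - 13*6 - 16*(-8) = -222
Area = |445 + 222|/2 = 667/2 = 333.5000

333.5000 sq units


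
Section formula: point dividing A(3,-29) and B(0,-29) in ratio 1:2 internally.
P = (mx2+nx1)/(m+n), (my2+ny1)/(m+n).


Px = (1*0 + 2*3)/3 = 6/3 = 2.0000
Py = (1*(-29) + 2*(-29))/3 = -87/3 = -29.0000

P = (2.0000, -29.0000)


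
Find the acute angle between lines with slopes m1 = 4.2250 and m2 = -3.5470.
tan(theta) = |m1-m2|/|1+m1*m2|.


m1-m2 = 7.772
1+m1*m2 = -13.986075
tan(theta) = |7.772/(-13.986075)| = 0.555696
theta = arctan(|7.772/(-13.986075)|) = 29.0607 degrees (acute angle)

29.0607 degrees


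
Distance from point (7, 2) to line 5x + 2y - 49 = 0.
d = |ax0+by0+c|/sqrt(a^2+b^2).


|5*7 + 2*2 - 49| = |-10| = 10
sqrt(25 + 4) = sqrt(29) = 5.3852
d = 10/sqrt(29) = 1.8570

1.8570


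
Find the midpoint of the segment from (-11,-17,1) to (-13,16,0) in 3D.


Mx = (-11- 13)/2 = -12.0000
My = (-17+16)/2 = -0.5000
Mz = (1+0)/2 = 0.5000

M = (-12.0000, -0.5000, 0.5000)


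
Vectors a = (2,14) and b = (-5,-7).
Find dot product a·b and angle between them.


a·b = 2*(-5) + 14*(-7) = -10 - 98 = -108
|a| = sqrt(4+196) = 14.1421
|b| = sqrt(25+49) = 8.6023
cos(theta) = -108/(sqrt(200)*sqrt(74)) = -108/sqrt(14800) = -0.887755
theta = arccos(-108/sqrt(14800)) = 152.5924 degrees

a·b = -108, theta = 152.5924 deg


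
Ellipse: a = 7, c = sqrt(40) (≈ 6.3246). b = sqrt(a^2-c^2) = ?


b^2 = 7^2 - (sqrt(40))^2 = 49 - 40 = 9
b = sqrt(9) = 3

b = 3


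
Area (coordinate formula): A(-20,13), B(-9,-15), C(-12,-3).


-20*(-15+ 3) = 240
-9*(-3-13) = 144
-12*(13+ 15) = -336
sum = 48
Area = |48|/2 = 24.0000

24.0000 sq units


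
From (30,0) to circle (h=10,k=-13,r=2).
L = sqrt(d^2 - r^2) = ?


d = sqrt((30-10)^2 + (0+ 13)^2) = sqrt(400+169) = 23.8537
L = sqrt(569.0000 - 4) = sqrt(565.0000) = 23.7697

23.7697


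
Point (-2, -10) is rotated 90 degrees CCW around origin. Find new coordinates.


cos(90) = 0, sin(90) = 1
x' = -2*0 + 10*1 = 10
y' = -2*1 - 10*0 = -2

(10, -2)


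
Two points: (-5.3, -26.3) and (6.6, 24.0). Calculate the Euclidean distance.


dx = 6.6 + 5.3 = 11.9
dy = 24.0 + 26.3 = 50.3
d = sqrt(141.61 + 2530.09) = sqrt(2671.7) = 51.6885

51.6885


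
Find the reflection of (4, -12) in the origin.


Reflection rule for origin: (-x, -y)
(4, -12) -> (-4, 12)

(-4, 12)


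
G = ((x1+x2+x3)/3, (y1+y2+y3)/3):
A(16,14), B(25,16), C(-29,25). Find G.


Gx = (16+25- 29)/3 = 12/3 = 4.0000
Gy = (14+16+25)/3 = 55/3 = 18.3333

G = (4.0000, 18.3333)


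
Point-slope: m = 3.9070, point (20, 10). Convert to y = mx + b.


y - 10 = 3.9070(x - 20)
y = 3.9070x + 10 - 3.9070*20
y = 3.9070x - 68.1400

y = 3.9070x - 68.1400


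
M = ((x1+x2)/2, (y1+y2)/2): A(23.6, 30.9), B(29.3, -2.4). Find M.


Mx = (23.6 + 29.3)/2 = 52.9/2 = 26.4500
My = (30.9 - 2.4)/2 = 28.5/2 = 14.2500

(26.4500, 14.2500)


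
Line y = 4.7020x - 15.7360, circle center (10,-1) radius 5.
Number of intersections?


Substitute y = 4.7020x - 15.7360: (x-10)^2 + (4.7020x- 15.7360+ 1)^2 = 25
Expand to Ax^2 + Bx + C = 0, where b-k = -14.736
A = 1+m^2 = 23.108804
B = 2(m(b-k) - h) = 2(4.7020*(-14.736) - 10) = -158.577344
C = h^2 + (b-k)^2 - r^2 = 100 + 217.149696 - 25 = 292.149696
disc = B^2-4AC = 25146.7740 - 27004.9203 = -1858.1463
disc < 0

0 intersection points


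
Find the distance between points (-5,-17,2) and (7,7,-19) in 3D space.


dx=12, dy=24, dz=-21
d = sqrt(144+576+441) = sqrt(1161) = 34.0735

34.0735


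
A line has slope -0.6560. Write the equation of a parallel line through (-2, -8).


Parallel lines have equal slopes.
m2 = -0.6560
b2 = -8 + 0.6560*(-2) = -9.3120

y = -0.6560x - 9.3120


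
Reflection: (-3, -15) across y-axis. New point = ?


Reflection rule for y-axis: (-x, y)
(-3, -15) -> (3, -15)

(3, -15)


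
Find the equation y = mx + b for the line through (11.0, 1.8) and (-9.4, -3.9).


m = (-5.7)/(-20.4) = 0.2794
b = y1 - m*x1 = 1.8 - (-5.7*11.0)/(-20.4) = 1.8 - 3.0735 = -1.2735

y = 0.2794x - 1.2735


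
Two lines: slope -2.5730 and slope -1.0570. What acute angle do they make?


m1-m2 = -1.516
1+m1*m2 = 3.719661
tan(theta) = |-1.516/3.719661| = 0.407564
theta = arctan(|-1.516/3.719661|) = 22.1740 degrees (acute angle)

22.1740 degrees


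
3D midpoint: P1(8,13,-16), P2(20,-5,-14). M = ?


Mx = (8+20)/2 = 14.0000
My = (13- 5)/2 = 4.0000
Mz = (-16- 14)/2 = -15.0000

M = (14.0000, 4.0000, -15.0000)


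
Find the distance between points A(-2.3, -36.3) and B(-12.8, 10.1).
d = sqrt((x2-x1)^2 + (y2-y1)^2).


dx = -12.8 + 2.3 = -10.5
dy = 10.1 + 36.3 = 46.4
d = sqrt(110.25 + 2152.96) = sqrt(2263.21) = 47.5732

47.5732


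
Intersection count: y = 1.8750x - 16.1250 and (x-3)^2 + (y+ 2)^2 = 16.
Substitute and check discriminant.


Substitute y = 1.8750x - 16.1250: (x-3)^2 + (1.8750x- 16.1250+ 2)^2 = 16
Expand to Ax^2 + Bx + C = 0, where b-k = -14.125
A = 1+m^2 = 4.515625
B = 2(m(b-k) - h) = 2(1.8750*(-14.125) - 3) = -58.96875
C = h^2 + (b-k)^2 - r^2 = 9 + 199.515625 - 16 = 192.515625
disc = B^2-4AC = 3477.3135 - 3477.3135 = 0
disc = 0

1 intersection point (tangent)


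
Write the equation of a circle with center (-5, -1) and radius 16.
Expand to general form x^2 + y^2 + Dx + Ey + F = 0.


(x+ 5)^2 + (y+ 1)^2 = 16^2
D = -2h = 10, E = -2k = 2
F = h^2+k^2-r^2 = 25+1-256 = -230

x^2 + y^2 + 10x + 2y - 230 = 0


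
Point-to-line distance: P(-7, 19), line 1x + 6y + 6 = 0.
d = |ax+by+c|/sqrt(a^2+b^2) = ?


|1*(-7) + 6*19 + 6| = |113| = 113
sqrt(1 + 36) = sqrt(37) = 6.0828
d = 113/sqrt(37) = 18.5771

18.5771


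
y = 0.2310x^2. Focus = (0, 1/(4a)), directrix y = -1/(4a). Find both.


a = 0.2310
1/(4a) = 1.0823
Focus = (0, 1.0823)
Directrix: y = -1.0823

Focus = (0, 1.0823), Directrix: y = -1.0823


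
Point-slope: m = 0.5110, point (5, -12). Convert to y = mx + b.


y + 12 = 0.5110(x - 5)
y = 0.5110x - 12 - 0.5110*5
y = 0.5110x - 14.5550

y = 0.5110x - 14.5550


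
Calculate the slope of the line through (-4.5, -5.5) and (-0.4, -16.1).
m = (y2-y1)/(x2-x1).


dy = -16.1 + 5.5 = -10.6
dx = -0.4 + 4.5 = 4.1
m = -10.6/4.1 = -2.5854

m = -2.5854


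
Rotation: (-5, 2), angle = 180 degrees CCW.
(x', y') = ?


cos(180) = -1, sin(180) = 0
x' = -5*(-1) - 2*0 = 5
y' = -5*0 + 2*(-1) = -2

(5, -2)


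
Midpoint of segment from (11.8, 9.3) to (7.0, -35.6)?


Mx = (11.8 + 7.0)/2 = 18.8/2 = 9.4000
My = (9.3 - 35.6)/2 = -26.3/2 = -13.1500

(9.4000, -13.1500)


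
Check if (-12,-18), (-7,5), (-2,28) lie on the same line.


-12*(5-28) - 7*(28+ 18) - 2*(-18-5)
= 276 - 322 + 46 = 0

Yes, collinear (determinant = 0)


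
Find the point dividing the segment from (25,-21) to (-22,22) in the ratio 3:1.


Px = (3*(-22) + 1*25)/4 = -41/4 = -10.2500
Py = (3*22 + 1*(-21))/4 = 45/4 = 11.2500

P = (-10.2500, 11.2500)


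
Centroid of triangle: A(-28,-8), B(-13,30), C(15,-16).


Gx = (-28- 13+15)/3 = -26/3 = -8.6667
Gy = (-8+30- 16)/3 = 6/3 = 2.0000

G = (-8.6667, 2.0000)


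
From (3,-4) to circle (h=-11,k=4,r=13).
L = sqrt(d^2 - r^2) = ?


d = sqrt((3+ 11)^2 + (-4-4)^2) = sqrt(196+64) = 16.1245
L = sqrt(260.0000 - 169) = sqrt(91.0000) = 9.5394

9.5394


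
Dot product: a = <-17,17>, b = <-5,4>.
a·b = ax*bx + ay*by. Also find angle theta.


a·b = -17*(-5) + 17*4 = 85 + 68 = 153
|a| = sqrt(289+289) = 24.0416
|b| = sqrt(25+16) = 6.4031
cos(theta) = 153/(sqrt(578)*sqrt(41)) = 153/sqrt(23698) = 0.993884
theta = arccos(153/sqrt(23698)) = 6.3402 degrees

a·b = 153, theta = 6.3402 deg


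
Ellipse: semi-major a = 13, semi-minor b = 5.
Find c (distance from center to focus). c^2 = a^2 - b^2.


c^2 = 13^2 - 5^2 = 169 - 25 = 144
c = sqrt(144) = 12.0000

c = 12.0000


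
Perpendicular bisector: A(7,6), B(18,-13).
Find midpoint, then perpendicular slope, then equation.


Midpoint = (12.5, -3.5)
Slope of AB = dy/dx = -19/11 = -1.7273
Perp slope = -dx/dy = 11/19 = 0.5789
b = My - (perp slope)*Mx = -3.5 + (11*12.5)/(-19) = -3.5 - 7.2368 = -10.7368

y = 0.5789x - 10.7368


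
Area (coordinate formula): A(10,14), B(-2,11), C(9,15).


10*(11-15) = -40
-2*(15-14) = -2
9*(14-11) = 27
sum = -15
Area = |-15|/2 = 7.5000

7.5000 sq units


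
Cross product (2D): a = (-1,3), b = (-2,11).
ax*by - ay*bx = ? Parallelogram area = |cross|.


cross = -1*11 - 3*(-2) = -11 + 6 = -5
Parallelogram area = |-5| = 5

cross = -5, parallelogram area = 5


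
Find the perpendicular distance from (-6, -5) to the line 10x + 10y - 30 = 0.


|10*(-6) + 10*(-5) - 30| = |-140| = 140
sqrt(100 + 100) = sqrt(200) = 14.1421
d = 140/sqrt(200) = 9.8995

9.8995


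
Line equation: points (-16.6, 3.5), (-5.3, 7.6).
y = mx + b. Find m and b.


m = (4.1)/(11.3) = 0.3628
b = y1 - m*x1 = 3.5 - (4.1*(-16.6))/(11.3) = 3.5 + 6.0230 = 9.5230

y = 0.3628x + 9.5230


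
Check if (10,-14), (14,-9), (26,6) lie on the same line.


10*(-9-6) + 14*(6+ 14) + 26*(-14+ 9)
= -150 + 280 - 130 = 0

Yes, collinear (determinant = 0)


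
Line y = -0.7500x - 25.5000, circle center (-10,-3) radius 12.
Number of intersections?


Substitute y = -0.7500x - 25.5000: (x+ 10)^2 + (-0.7500x- 25.5000+ 3)^2 = 144
Expand to Ax^2 + Bx + C = 0, where b-k = -22.5
A = 1+m^2 = 1.5625
B = 2(m(b-k) - h) = 2(-0.7500*(-22.5) + 10) = 53.75
C = h^2 + (b-k)^2 - r^2 = 100 + 506.25 - 144 = 462.25
disc = B^2-4AC = 2889.0625 - 2889.0625 = 0
disc = 0

1 intersection point (tangent)


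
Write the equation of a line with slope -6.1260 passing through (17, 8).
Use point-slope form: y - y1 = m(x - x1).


y - 8 = -6.1260(x - 17)
y = -6.1260x + 8 + 6.1260*17
y = -6.1260x + 112.1420

y = -6.1260x + 112.1420


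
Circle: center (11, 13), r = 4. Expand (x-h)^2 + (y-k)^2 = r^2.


(x-11)^2 + (y-13)^2 = 4^2
D = -2h = -22, E = -2k = -26
F = h^2+k^2-r^2 = 121+169-16 = 274

x^2 + y^2 - 22x - 26y + 274 = 0


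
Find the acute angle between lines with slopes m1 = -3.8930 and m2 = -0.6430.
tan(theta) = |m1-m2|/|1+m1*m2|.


m1-m2 = -3.25
1+m1*m2 = 3.503199
tan(theta) = |-3.25/3.503199| = 0.927723
theta = arctan(|-3.25/3.503199|) = 42.8528 degrees (acute angle)

42.8528 degrees


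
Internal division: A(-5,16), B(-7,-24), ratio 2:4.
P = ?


Px = (2*(-7) + 4*(-5))/6 = -34/6 = -5.6667
Py = (2*(-24) + 4*16)/6 = 16/6 = 2.6667

P = (-5.6667, 2.6667)


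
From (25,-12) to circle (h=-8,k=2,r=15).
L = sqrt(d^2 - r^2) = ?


d = sqrt((25+ 8)^2 + (-12-2)^2) = sqrt(1089+196) = 35.8469
L = sqrt(1285.0000 - 225) = sqrt(1060.0000) = 32.5576

32.5576


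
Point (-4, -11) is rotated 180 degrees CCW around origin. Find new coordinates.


cos(180) = -1, sin(180) = 0
x' = -4*(-1) + 11*0 = 4
y' = -4*0 - 11*(-1) = 11

(4, 11)


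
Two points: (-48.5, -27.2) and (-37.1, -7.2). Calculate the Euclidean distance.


dx = -37.1 + 48.5 = 11.4
dy = -7.2 + 27.2 = 20.0
d = sqrt(129.96 + 400.0) = sqrt(529.96) = 23.0209

23.0209


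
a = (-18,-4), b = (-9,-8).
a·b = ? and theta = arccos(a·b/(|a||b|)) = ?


a·b = -18*(-9) - 4*(-8) = 162 + 32 = 194
|a| = sqrt(324+16) = 18.4391
|b| = sqrt(81+64) = 12.0416
cos(theta) = 194/(sqrt(340)*sqrt(145)) = 194/sqrt(49300) = 0.873732
theta = arccos(194/sqrt(49300)) = 29.1047 degrees

a·b = 194, theta = 29.1047 deg


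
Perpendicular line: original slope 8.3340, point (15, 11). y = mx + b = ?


Perpendicular slope = -1/m1 = -1/8.3340 = -0.1200
b2 = y0 - m2*x0 = 11 + 15/8.3340 = 11 + 1.7999 = 12.7999

y = -0.1200x + 12.7999


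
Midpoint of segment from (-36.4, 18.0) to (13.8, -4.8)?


Mx = (-36.4 + 13.8)/2 = -22.6/2 = -11.3000
My = (18.0 - 4.8)/2 = 13.2/2 = 6.6000

(-11.3000, 6.6000)


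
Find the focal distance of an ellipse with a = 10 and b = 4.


c^2 = 10^2 - 4^2 = 100 - 16 = 84
c = sqrt(84) = 9.1652

c = 9.1652


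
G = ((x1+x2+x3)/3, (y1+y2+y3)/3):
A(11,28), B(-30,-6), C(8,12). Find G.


Gx = (11- 30+8)/3 = -11/3 = -3.6667
Gy = (28- 6+12)/3 = 34/3 = 11.3333

G = (-3.6667, 11.3333)


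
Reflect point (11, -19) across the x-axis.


Reflection rule for x-axis: (x, -y)
(11, -19) -> (11, 19)

(11, 19)


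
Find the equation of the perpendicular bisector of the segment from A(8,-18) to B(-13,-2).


Midpoint = (-2.5, -10)
Slope of AB = dy/dx = 16/(-21) = -0.7619
Perp slope = -dx/dy = 21/16 = 1.3125
b = My - (perp slope)*Mx = -10 + (-21*(-2.5))/16 = -10 + 3.2812 = -6.7188

y = 1.3125x - 6.7188


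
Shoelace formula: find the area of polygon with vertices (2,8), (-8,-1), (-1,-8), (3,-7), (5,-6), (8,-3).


sum(xi*y_{i+1}) = 2*(-1) - 8*(-8) - 1*(-7) + 3*(-6) + 5*(-3) + 8*8 = 100
sum(yi*x_{i+1}) = 8*(-8) - 1*(-1) - 8*3 - 7*5 - 6*8 - 3*2 = -176
Area = |100 + 176|/2 = 276/2 = 138.0000

138.0000 sq units


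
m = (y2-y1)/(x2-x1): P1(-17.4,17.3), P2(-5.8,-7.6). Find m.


dy = -7.6 - 17.3 = -24.9
dx = -5.8 + 17.4 = 11.6
m = -24.9/11.6 = -2.1466

m = -2.1466


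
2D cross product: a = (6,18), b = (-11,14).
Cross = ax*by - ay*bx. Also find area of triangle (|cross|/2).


cross = 6*14 - 18*(-11) = 84 + 198 = 282
Triangle area = |282|/2 = 282/2 = 141.0000

cross = 282, triangle area = 141.0000


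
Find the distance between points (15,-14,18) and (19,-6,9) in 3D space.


dx=4, dy=8, dz=-9
d = sqrt(16+64+81) = sqrt(161) = 12.6886

12.6886


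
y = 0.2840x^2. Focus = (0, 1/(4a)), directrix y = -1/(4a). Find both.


a = 0.2840
1/(4a) = 0.8803
Focus = (0, 0.8803)
Directrix: y = -0.8803

Focus = (0, 0.8803), Directrix: y = -0.8803


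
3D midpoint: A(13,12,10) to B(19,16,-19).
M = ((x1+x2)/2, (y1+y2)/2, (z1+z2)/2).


Mx = (13+19)/2 = 16.0000
My = (12+16)/2 = 14.0000
Mz = (10- 19)/2 = -4.5000

M = (16.0000, 14.0000, -4.5000)


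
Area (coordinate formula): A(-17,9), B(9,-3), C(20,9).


-17*(-3-9) = 204
9*(9-9) = 0
20*(9+ 3) = 240
sum = 444
Area = |444|/2 = 222.0000

222.0000 sq units


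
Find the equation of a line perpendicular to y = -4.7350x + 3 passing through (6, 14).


Perpendicular slope = -1/m1 = -1/(-4.7350) = 0.2112
b2 = y0 - m2*x0 = 14 + 6/(-4.7350) = 14 - 1.2672 = 12.7328

y = 0.2112x + 12.7328


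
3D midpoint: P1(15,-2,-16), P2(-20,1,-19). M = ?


Mx = (15- 20)/2 = -2.5000
My = (-2+1)/2 = -0.5000
Mz = (-16- 19)/2 = -17.5000

M = (-2.5000, -0.5000, -17.5000)


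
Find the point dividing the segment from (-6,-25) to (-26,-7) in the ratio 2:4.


Px = (2*(-26) + 4*(-6))/6 = -76/6 = -12.6667
Py = (2*(-7) + 4*(-25))/6 = -114/6 = -19.0000

P = (-12.6667, -19.0000)


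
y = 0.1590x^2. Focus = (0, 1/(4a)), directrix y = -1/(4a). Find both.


a = 0.1590
1/(4a) = 1.5723
Focus = (0, 1.5723)
Directrix: y = -1.5723

Focus = (0, 1.5723), Directrix: y = -1.5723


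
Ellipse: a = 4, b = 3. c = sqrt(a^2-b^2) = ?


c^2 = 4^2 - 3^2 = 16 - 9 = 7
c = sqrt(7) = 2.6458

c = 2.6458


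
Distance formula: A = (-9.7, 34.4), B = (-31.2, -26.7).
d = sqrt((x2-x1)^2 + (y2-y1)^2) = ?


dx = -31.2 + 9.7 = -21.5
dy = -26.7 - 34.4 = -61.1
d = sqrt(462.25 + 3733.21) = sqrt(4195.46) = 64.7724

64.7724


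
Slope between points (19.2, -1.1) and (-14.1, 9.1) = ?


dy = 9.1 + 1.1 = 10.2
dx = -14.1 - 19.2 = -33.3
m = 10.2/(-33.3) = -0.3063

m = -0.3063


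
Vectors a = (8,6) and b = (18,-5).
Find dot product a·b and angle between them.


a·b = 8*18 + 6*(-5) = 144 - 30 = 114
|a| = sqrt(64+36) = 10.0000
|b| = sqrt(324+25) = 18.6815
cos(theta) = 114/(sqrt(100)*sqrt(349)) = 114/sqrt(34900) = 0.610228
theta = arccos(114/sqrt(34900)) = 52.3940 degrees

a·b = 114, theta = 52.3940 deg


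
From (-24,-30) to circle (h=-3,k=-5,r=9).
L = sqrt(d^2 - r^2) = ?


d = sqrt((-24+ 3)^2 + (-30+ 5)^2) = sqrt(441+625) = 32.6497
L = sqrt(1066.0000 - 81) = sqrt(985.0000) = 31.3847

31.3847


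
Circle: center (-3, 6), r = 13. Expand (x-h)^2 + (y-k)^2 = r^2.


(x+ 3)^2 + (y-6)^2 = 13^2
D = -2h = 6, E = -2k = -12
F = h^2+k^2-r^2 = 9+36-169 = -124

x^2 + y^2 + 6x - 12y - 124 = 0


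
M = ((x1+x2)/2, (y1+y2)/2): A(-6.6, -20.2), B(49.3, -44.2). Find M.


Mx = (-6.6 + 49.3)/2 = 42.7/2 = 21.3500
My = (-20.2 - 44.2)/2 = -64.4/2 = -32.2000

(21.3500, -32.2000)


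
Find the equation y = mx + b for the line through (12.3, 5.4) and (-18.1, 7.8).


m = (2.4)/(-30.4) = -0.0789
b = y1 - m*x1 = 5.4 - (2.4*12.3)/(-30.4) = 5.4 + 0.9711 = 6.3711

y = -0.0789x + 6.3711


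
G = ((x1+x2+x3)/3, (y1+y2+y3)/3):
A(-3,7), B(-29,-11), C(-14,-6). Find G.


Gx = (-3- 29- 14)/3 = -46/3 = -15.3333
Gy = (7- 11- 6)/3 = -10/3 = -3.3333

G = (-15.3333, -3.3333)


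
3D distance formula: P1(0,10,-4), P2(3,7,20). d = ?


dx=3, dy=-3, dz=24
d = sqrt(9+9+576) = sqrt(594) = 24.3721

24.3721


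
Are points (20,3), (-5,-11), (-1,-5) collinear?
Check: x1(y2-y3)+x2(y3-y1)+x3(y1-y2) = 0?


20*(-11+ 5) - 5*(-5-3) - 1*(3+ 11)
= -120 + 40 - 14 = -94

No, not collinear (determinant = -94)


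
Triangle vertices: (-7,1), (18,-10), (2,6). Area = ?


-7*(-10-6) = 112
18*(6-1) = 90
2*(1+ 10) = 22
sum = 224
Area = |224|/2 = 112.0000

112.0000 sq units


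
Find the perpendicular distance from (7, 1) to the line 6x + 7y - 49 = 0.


|6*7 + 7*1 - 49| = |0| = 0
sqrt(36 + 49) = sqrt(85) = 9.2195
d = 0/sqrt(85) = 0

0


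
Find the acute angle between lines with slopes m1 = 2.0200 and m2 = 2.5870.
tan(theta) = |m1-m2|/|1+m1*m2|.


m1-m2 = -0.567
1+m1*m2 = 6.22574
tan(theta) = |-0.567/6.22574| = 0.091074
theta = arctan(|-0.567/6.22574|) = 5.2038 degrees (acute angle)

5.2038 degrees


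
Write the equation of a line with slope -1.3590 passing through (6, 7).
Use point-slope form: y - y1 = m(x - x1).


y - 7 = -1.3590(x - 6)
y = -1.3590x + 7 + 1.3590*6
y = -1.3590x + 15.1540

y = -1.3590x + 15.1540


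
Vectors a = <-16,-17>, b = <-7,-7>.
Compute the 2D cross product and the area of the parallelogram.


cross = -16*(-7) + 17*(-7) = 112 - 119 = -7
Parallelogram area = |-7| = 7

cross = -7, parallelogram area = 7


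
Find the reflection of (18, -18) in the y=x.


Reflection rule for y=x: (y, x)
(18, -18) -> (-18, 18)

(-18, 18)


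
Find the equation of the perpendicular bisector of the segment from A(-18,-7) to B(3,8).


Midpoint = (-7.5, 0.5)
Slope of AB = dy/dx = 15/21 = 0.7143
Perp slope = -dx/dy = -21/15 = -1.4000
b = My - (perp slope)*Mx = 0.5 + (21*(-7.5))/15 = 0.5 - 10.5000 = -10.0000

y = -1.4000x - 10.0000


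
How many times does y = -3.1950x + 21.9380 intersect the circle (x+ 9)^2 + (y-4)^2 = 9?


Substitute y = -3.1950x + 21.9380: (x+ 9)^2 + (-3.1950x+21.9380-4)^2 = 9
Expand to Ax^2 + Bx + C = 0, where b-k = 17.938
A = 1+m^2 = 11.208025
B = 2(m(b-k) - h) = 2(-3.1950*17.938 + 9) = -96.62382
C = h^2 + (b-k)^2 - r^2 = 81 + 321.771844 - 9 = 393.771844
disc = B^2-4AC = 9336.1626 - 17653.6187 = -8317.4561
disc < 0

0 intersection points
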